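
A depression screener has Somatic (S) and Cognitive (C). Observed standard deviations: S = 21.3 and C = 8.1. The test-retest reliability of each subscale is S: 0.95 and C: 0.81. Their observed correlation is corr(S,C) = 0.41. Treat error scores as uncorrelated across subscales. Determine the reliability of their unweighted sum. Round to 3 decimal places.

0.947

Var(S+C) = 21.3² + 8.1² + 2·[21.3·8.1·0.41] = 519.3 + 141.475 = 660.775.
Because errors are independent across components, Cov(Tᵢ,Tⱼ) = Cov(Xᵢ,Xⱼ); the off-diagonal part of the true-score variance is the same as above.
True-score variance = [21.3²·0.95 + 8.1²·0.81] + 141.475 = 484.15 + 141.475 = 625.624.
Reliability = 625.624 / 660.775 = 0.947.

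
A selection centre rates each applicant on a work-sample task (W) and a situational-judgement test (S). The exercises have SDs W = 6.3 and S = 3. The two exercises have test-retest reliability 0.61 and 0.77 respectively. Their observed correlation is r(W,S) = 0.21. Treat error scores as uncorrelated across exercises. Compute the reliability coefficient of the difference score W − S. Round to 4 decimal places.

0.5694

Var(W−S) = 6.3² + 3² − 2·6.3·3·0.21 = 48.69 − 7.938 = 40.752.
Under uncorrelated errors the observed covariances equal the true-score covariances, so only the own-variance terms attenuate.
True-score variance = [6.3²·0.61 + 3²·0.77] − 7.938 = 31.1409 − 7.938 = 23.2029.
Reliability = 23.2029 / 40.752 = 0.5694.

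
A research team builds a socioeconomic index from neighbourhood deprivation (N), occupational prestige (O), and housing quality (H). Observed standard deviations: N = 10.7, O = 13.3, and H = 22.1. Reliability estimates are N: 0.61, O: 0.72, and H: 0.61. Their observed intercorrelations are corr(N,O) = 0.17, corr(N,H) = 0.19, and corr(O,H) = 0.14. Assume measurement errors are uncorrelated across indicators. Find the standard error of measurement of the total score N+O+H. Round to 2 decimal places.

16.87

Var(total) = 779.79 + 220.544 = 1000.33.
True-score variance = 495.13 + 220.544 = 715.674, so reliability = 0.7154.
Error variance = 1000.33 − 715.674 = 284.66; SEM = √284.66 = 16.87.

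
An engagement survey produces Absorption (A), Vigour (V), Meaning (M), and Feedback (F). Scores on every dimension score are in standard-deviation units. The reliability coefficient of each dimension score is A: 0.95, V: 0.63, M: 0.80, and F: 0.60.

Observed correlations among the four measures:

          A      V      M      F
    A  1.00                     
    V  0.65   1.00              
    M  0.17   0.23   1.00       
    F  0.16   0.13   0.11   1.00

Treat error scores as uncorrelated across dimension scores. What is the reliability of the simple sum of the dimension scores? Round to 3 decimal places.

0.852

Var(A+V+M+F) = 4 + 2·[0.65 + 0.17 + 0.16 + 0.23 + 0.13 + 0.11] = 4 + 2.9 = 6.9.
Under uncorrelated errors the observed covariances equal the true-score covariances, so only the own-variance terms attenuate.
True-score variance = [0.95 + 0.63 + 0.80 + 0.60] + 2.9 = 2.98 + 2.9 = 5.88.
Reliability = 5.88 / 6.9 = 0.852.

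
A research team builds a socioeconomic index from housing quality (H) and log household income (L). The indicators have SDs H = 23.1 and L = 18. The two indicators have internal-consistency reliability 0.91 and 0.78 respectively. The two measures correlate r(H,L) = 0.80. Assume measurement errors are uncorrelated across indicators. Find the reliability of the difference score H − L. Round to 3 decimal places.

0.380

Var(H−L) = 23.1² + 18² − 2·23.1·18·0.80 = 857.61 − 665.28 = 192.33.
With uncorrelated errors the cross-covariances are all true-score covariance, so they carry over unchanged; only the diagonal terms shrink to ρᵢσᵢ².
True-score variance = [23.1²·0.91 + 18²·0.78] − 665.28 = 738.305 − 665.28 = 73.0251.
Reliability = 73.0251 / 192.33 = 0.380.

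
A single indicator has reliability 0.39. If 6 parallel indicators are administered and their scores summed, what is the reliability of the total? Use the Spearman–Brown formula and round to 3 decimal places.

ρ_k = kρ / (1 + (k−1)ρ) = 6·0.39 / (1 + 5·0.39) = 2.340 / 2.950 = 0.793.

0.793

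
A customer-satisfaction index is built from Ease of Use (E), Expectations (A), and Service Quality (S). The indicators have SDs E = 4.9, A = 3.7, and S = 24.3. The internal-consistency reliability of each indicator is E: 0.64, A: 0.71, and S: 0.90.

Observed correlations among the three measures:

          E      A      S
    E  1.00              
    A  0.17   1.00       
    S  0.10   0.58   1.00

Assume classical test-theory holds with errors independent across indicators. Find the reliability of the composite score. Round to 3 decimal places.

0.906

Var(E+A+S) = 4.9² + 3.7² + 24.3² + 2·[4.9·3.7·0.17 + 4.9·24.3·0.10 + 3.7·24.3·0.58] = 628.19 + 134.274 = 762.464.
Because errors are independent across components, Cov(Tᵢ,Tⱼ) = Cov(Xᵢ,Xⱼ); the off-diagonal part of the true-score variance is the same as above.
True-score variance = [4.9²·0.64 + 3.7²·0.71 + 24.3²·0.90] + 134.274 = 556.527 + 134.274 = 690.801.
Reliability = 690.801 / 762.464 = 0.906.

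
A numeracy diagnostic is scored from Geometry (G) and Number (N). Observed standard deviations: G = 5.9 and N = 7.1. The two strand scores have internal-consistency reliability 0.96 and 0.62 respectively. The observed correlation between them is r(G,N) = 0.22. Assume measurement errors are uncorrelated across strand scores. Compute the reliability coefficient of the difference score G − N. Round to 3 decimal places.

0.692

Var(G−N) = 5.9² + 7.1² − 2·5.9·7.1·0.22 = 85.22 − 18.4316 = 66.7884.
Under uncorrelated errors the observed covariances equal the true-score covariances, so only the own-variance terms attenuate.
True-score variance = [5.9²·0.96 + 7.1²·0.62] − 18.4316 = 64.6718 − 18.4316 = 46.2402.
Reliability = 46.2402 / 66.7884 = 0.692.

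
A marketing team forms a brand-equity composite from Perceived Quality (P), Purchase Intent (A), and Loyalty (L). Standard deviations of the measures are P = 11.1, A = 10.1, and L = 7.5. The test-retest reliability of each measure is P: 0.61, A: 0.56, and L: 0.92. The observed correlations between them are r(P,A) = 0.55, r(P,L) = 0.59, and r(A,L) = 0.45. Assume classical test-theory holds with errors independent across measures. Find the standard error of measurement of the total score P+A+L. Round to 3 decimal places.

9.871

Var(total) = 281.47 + 289.731 = 571.201.
True-score variance = 184.034 + 289.731 = 473.765, so reliability = 0.8294.
Error variance = 571.201 − 473.765 = 97.4363; SEM = √97.4363 = 9.871.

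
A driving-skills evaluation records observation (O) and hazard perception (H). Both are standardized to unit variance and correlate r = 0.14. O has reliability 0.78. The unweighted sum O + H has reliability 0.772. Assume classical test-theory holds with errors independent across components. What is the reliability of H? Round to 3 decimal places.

Var(O+H) = 2 + 2·0.14 = 2.280.
True-score variance = ρ_O + ρ_H + 2·0.14, so 0.772 = (0.78 + ρ_H + 0.28) / 2.280.
ρ_H = 0.772·2.280 − 0.78 − 0.28 = 0.700.

0.700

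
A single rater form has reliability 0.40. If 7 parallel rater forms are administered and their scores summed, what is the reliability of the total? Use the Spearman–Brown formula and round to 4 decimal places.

ρ_k = kρ / (1 + (k−1)ρ) = 7·0.40 / (1 + 6·0.40) = 2.800 / 3.400 = 0.8235.

0.8235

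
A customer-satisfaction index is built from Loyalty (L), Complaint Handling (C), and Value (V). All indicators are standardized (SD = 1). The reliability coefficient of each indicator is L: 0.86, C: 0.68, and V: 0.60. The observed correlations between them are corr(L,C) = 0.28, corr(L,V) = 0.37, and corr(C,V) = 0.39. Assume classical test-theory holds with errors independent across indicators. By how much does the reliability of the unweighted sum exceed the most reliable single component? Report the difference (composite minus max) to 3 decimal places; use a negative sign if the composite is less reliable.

Var(sum) = 3 + 2.08 = 5.08; true-score variance = 2.14 + 2.08 = 4.22; composite reliability = 0.8307.
Max component reliability = 0.8600.
Difference = 0.8307 − 0.8600 = -0.029.

-0.029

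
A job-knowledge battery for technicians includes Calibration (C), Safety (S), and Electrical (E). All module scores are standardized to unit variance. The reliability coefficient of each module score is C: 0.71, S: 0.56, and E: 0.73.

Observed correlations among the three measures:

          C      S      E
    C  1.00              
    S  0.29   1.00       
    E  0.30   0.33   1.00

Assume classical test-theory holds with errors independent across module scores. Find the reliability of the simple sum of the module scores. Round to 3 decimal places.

0.793

Var(C+S+E) = 3 + 2·[0.29 + 0.30 + 0.33] = 3 + 1.84 = 4.84.
With uncorrelated errors the cross-covariances are all true-score covariance, so they carry over unchanged; only the diagonal terms shrink to ρᵢσᵢ².
True-score variance = [0.71 + 0.56 + 0.73] + 1.84 = 2 + 1.84 = 3.84.
Reliability = 3.84 / 4.84 = 0.793.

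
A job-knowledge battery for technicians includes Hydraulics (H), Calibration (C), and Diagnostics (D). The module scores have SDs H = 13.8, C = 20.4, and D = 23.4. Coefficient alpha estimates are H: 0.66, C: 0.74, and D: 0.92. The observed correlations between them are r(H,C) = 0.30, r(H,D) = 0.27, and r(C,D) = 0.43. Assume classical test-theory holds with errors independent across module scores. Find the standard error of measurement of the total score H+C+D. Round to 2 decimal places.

14.72

Var(total) = 1154.16 + 753.818 = 1907.98.
True-score variance = 937.404 + 753.818 = 1691.22, so reliability = 0.8864.
Error variance = 1907.98 − 1691.22 = 216.756; SEM = √216.756 = 14.72.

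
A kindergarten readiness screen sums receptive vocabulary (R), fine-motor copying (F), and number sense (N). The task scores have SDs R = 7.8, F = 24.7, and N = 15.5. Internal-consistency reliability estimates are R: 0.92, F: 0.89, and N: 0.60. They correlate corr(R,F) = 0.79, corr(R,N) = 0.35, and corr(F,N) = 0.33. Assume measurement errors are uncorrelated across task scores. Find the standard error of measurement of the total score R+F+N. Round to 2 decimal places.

12.96

Var(total) = 911.18 + 641.714 = 1552.89.
True-score variance = 743.103 + 641.714 = 1384.82, so reliability = 0.8918.
Error variance = 1552.89 − 1384.82 = 168.077; SEM = √168.077 = 12.96.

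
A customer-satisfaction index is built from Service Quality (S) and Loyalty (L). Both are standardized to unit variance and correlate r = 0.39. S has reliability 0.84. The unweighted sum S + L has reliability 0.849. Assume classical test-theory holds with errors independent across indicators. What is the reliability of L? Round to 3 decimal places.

Var(S+L) = 2 + 2·0.39 = 2.780.
True-score variance = ρ_S + ρ_L + 2·0.39, so 0.849 = (0.84 + ρ_L + 0.78) / 2.780.
ρ_L = 0.849·2.780 − 0.84 − 0.78 = 0.740.

0.740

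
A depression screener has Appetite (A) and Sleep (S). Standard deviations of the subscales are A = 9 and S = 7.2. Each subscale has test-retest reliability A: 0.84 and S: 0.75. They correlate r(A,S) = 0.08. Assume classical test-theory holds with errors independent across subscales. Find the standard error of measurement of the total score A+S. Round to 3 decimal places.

5.091

Var(total) = 132.84 + 10.368 = 143.208.
True-score variance = 106.92 + 10.368 = 117.288, so reliability = 0.8190.
Error variance = 143.208 − 117.288 = 25.92; SEM = √25.92 = 5.091.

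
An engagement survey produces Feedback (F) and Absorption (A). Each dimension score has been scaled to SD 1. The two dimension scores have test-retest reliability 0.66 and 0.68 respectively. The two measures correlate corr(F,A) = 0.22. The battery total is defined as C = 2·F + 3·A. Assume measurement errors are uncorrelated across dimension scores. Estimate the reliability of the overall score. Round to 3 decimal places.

Var(C) = 2² + 3² + 2·[6·0.22] = 13 + 2.64 = 15.64.
Under uncorrelated errors the observed covariances equal the true-score covariances, so only the own-variance terms attenuate.
True-score variance = [2²·0.66 + 3²·0.68] + 2.64 = 8.76 + 2.64 = 11.4.
Reliability = 11.4 / 15.64 = 0.729.

0.729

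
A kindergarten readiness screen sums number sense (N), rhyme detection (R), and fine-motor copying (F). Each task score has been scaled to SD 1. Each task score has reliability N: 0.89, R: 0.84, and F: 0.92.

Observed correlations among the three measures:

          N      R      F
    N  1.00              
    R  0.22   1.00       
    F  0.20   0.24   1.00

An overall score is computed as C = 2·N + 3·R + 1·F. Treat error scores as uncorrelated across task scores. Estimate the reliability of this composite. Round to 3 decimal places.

0.896

Var(C) = 2² + 3² + 1 + 2·[6·0.22 + 2·0.20 + 3·0.24] = 14 + 4.88 = 18.88.
With uncorrelated errors the cross-covariances are all true-score covariance, so they carry over unchanged; only the diagonal terms shrink to ρᵢσᵢ².
True-score variance = [2²·0.89 + 3²·0.84 + 0.92] + 4.88 = 12.04 + 4.88 = 16.92.
Reliability = 16.92 / 18.88 = 0.896.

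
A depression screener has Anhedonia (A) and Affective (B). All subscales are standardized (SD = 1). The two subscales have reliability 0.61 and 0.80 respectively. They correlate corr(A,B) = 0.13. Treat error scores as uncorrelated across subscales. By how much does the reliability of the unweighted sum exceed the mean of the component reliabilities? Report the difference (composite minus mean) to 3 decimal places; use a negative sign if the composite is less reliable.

0.034

Var(sum) = 2 + 0.26 = 2.26; true-score variance = 1.41 + 0.26 = 1.67; composite reliability = 0.7389.
Mean component reliability = 0.7050.
Difference = 0.7389 − 0.7050 = 0.034.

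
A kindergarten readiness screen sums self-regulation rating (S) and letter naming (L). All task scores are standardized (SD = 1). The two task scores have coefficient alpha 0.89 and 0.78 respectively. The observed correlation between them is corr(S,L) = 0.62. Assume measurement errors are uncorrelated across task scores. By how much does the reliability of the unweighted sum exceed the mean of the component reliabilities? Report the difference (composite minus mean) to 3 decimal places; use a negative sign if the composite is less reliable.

Var(sum) = 2 + 1.24 = 3.24; true-score variance = 1.67 + 1.24 = 2.91; composite reliability = 0.8981.
Mean component reliability = 0.8350.
Difference = 0.8981 − 0.8350 = 0.063.

0.063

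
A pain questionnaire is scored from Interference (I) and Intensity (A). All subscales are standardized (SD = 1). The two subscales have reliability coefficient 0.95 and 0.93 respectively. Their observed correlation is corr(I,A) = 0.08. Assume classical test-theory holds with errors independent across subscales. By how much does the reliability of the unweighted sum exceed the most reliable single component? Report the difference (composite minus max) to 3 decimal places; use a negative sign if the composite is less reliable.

Var(sum) = 2 + 0.16 = 2.16; true-score variance = 1.88 + 0.16 = 2.04; composite reliability = 0.9444.
Max component reliability = 0.9500.
Difference = 0.9444 − 0.9500 = -0.006.

-0.006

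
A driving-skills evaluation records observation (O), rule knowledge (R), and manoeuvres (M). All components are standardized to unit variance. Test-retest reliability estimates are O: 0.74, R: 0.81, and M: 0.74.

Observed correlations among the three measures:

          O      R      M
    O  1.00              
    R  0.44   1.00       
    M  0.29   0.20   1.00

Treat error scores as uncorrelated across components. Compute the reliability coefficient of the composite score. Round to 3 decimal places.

0.854

Var(O+R+M) = 3 + 2·[0.44 + 0.29 + 0.20] = 3 + 1.86 = 4.86.
With uncorrelated errors the cross-covariances are all true-score covariance, so they carry over unchanged; only the diagonal terms shrink to ρᵢσᵢ².
True-score variance = [0.74 + 0.81 + 0.74] + 1.86 = 2.29 + 1.86 = 4.15.
Reliability = 4.15 / 4.86 = 0.854.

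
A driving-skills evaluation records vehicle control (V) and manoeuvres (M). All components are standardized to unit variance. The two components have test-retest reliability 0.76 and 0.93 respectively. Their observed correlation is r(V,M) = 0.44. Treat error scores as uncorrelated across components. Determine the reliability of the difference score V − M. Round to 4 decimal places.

0.7232

Var(V−M) = 1 + 1 − 2·0.44 = 2 − 0.88 = 1.12.
With uncorrelated errors the cross-covariances are all true-score covariance, so they carry over unchanged; only the diagonal terms shrink to ρᵢσᵢ².
True-score variance = [0.76 + 0.93] − 0.88 = 1.69 − 0.88 = 0.81.
Reliability = 0.81 / 1.12 = 0.7232.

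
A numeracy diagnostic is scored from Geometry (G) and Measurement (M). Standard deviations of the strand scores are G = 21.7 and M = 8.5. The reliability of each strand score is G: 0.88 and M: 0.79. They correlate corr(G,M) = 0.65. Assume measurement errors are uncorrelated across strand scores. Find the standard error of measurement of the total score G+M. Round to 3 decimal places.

Var(total) = 543.14 + 239.785 = 782.925.
True-score variance = 471.461 + 239.785 = 711.246, so reliability = 0.9084.
Error variance = 782.925 − 711.246 = 71.6793; SEM = √71.6793 = 8.466.

8.466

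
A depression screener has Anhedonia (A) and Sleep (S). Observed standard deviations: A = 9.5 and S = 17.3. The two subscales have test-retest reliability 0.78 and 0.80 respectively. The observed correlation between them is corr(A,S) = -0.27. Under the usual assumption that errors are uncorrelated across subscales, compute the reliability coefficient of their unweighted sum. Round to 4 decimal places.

Var(A+S) = 9.5² + 17.3² + 2·[9.5·17.3·(-0.27)] = 389.54 − 88.749 = 300.791.
Because errors are independent across components, Cov(Tᵢ,Tⱼ) = Cov(Xᵢ,Xⱼ); the off-diagonal part of the true-score variance is the same as above.
True-score variance = [9.5²·0.78 + 17.3²·0.80] − 88.749 = 309.827 − 88.749 = 221.078.
Reliability = 221.078 / 300.791 = 0.7350.

0.7350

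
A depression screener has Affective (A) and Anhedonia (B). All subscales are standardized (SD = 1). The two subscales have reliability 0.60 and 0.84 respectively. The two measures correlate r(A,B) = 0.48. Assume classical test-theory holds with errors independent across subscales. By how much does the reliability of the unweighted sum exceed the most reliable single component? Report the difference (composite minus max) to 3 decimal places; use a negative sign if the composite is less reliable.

Var(sum) = 2 + 0.96 = 2.96; true-score variance = 1.44 + 0.96 = 2.4; composite reliability = 0.8108.
Max component reliability = 0.8400.
Difference = 0.8108 − 0.8400 = -0.029.

-0.029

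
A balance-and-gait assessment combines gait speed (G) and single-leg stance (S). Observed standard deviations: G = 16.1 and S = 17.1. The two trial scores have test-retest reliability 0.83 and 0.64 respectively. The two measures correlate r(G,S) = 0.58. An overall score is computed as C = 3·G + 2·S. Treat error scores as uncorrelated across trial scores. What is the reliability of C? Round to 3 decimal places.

0.849

Var(C) = 3²·16.1² + 2²·17.1² + 2·[6·16.1·17.1·0.58] = 3502.53 + 1916.16 = 5418.69.
Under uncorrelated errors the observed covariances equal the true-score covariances, so only the own-variance terms attenuate.
True-score variance = [3²·16.1²·0.83 + 2²·17.1²·0.64] + 1916.16 = 2684.87 + 1916.16 = 4601.03.
Reliability = 4601.03 / 5418.69 = 0.849.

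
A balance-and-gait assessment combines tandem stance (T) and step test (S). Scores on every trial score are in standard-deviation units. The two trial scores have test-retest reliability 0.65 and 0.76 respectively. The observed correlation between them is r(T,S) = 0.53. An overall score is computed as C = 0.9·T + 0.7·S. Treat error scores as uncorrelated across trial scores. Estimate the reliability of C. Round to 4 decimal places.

Var(C) = 0.9² + 0.7² + 2·[0.63·0.53] = 1.3 + 0.6678 = 1.9678.
Under uncorrelated errors the observed covariances equal the true-score covariances, so only the own-variance terms attenuate.
True-score variance = [0.9²·0.65 + 0.7²·0.76] + 0.6678 = 0.8989 + 0.6678 = 1.5667.
Reliability = 1.5667 / 1.9678 = 0.7962.

0.7962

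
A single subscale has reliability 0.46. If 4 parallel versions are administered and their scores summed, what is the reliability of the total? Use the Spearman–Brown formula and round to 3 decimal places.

ρ_k = kρ / (1 + (k−1)ρ) = 4·0.46 / (1 + 3·0.46) = 1.840 / 2.380 = 0.773.

0.773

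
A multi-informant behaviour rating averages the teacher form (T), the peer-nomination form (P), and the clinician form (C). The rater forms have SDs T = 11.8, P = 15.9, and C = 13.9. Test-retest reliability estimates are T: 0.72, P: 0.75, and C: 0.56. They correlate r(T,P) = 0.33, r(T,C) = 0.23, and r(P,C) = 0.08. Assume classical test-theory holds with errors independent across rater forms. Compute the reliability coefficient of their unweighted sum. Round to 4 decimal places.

Var(T+P+C) = 11.8² + 15.9² + 13.9² + 2·[11.8·15.9·0.33 + 11.8·13.9·0.23 + 15.9·13.9·0.08] = 585.26 + 234.64 = 819.9.
Because errors are independent across components, Cov(Tᵢ,Tⱼ) = Cov(Xᵢ,Xⱼ); the off-diagonal part of the true-score variance is the same as above.
True-score variance = [11.8²·0.72 + 15.9²·0.75 + 13.9²·0.56] + 234.64 = 398.058 + 234.64 = 632.698.
Reliability = 632.698 / 819.9 = 0.7717.

0.7717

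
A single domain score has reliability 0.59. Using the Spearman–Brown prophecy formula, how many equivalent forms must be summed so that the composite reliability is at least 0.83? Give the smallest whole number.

4

k ≥ ρ*(1−ρ₁)/(ρ₁(1−ρ*)) = 0.83·0.41 / (0.59·0.17) = 3.393.
Smallest integer k = 4.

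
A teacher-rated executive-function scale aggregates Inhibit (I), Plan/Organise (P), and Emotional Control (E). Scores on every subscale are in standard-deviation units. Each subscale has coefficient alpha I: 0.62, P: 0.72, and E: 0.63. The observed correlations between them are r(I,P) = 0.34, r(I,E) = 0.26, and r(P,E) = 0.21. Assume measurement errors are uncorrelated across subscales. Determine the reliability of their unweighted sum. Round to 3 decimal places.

Var(I+P+E) = 3 + 2·[0.34 + 0.26 + 0.21] = 3 + 1.62 = 4.62.
Because errors are independent across components, Cov(Tᵢ,Tⱼ) = Cov(Xᵢ,Xⱼ); the off-diagonal part of the true-score variance is the same as above.
True-score variance = [0.62 + 0.72 + 0.63] + 1.62 = 1.97 + 1.62 = 3.59.
Reliability = 3.59 / 4.62 = 0.777.

0.777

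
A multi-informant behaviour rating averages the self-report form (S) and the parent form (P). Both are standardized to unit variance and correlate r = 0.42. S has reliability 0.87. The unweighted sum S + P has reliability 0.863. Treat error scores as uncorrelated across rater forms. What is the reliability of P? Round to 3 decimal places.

0.741

Var(S+P) = 2 + 2·0.42 = 2.840.
True-score variance = ρ_S + ρ_P + 2·0.42, so 0.863 = (0.87 + ρ_P + 0.84) / 2.840.
ρ_P = 0.863·2.840 − 0.87 − 0.84 = 0.741.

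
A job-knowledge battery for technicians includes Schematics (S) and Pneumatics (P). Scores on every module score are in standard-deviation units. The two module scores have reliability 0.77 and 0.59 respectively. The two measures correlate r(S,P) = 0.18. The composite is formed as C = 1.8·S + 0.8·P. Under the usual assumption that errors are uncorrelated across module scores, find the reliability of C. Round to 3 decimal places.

0.771

Var(C) = 1.8² + 0.8² + 2·[1.44·0.18] = 3.88 + 0.5184 = 4.3984.
With uncorrelated errors the cross-covariances are all true-score covariance, so they carry over unchanged; only the diagonal terms shrink to ρᵢσᵢ².
True-score variance = [1.8²·0.77 + 0.8²·0.59] + 0.5184 = 2.8724 + 0.5184 = 3.3908.
Reliability = 3.3908 / 4.3984 = 0.771.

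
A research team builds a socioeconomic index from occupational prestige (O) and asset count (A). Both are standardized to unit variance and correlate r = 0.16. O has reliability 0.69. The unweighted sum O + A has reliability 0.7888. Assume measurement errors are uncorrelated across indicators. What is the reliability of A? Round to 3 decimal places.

0.820

Var(O+A) = 2 + 2·0.16 = 2.320.
True-score variance = ρ_O + ρ_A + 2·0.16, so 0.7888 = (0.69 + ρ_A + 0.32) / 2.320.
ρ_A = 0.7888·2.320 − 0.69 − 0.32 = 0.820.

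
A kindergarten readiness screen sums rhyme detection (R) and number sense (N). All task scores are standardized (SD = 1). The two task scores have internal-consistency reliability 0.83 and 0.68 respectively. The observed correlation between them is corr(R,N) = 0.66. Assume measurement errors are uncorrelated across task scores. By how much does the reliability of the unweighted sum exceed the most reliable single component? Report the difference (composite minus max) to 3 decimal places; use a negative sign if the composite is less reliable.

Var(sum) = 2 + 1.32 = 3.32; true-score variance = 1.51 + 1.32 = 2.83; composite reliability = 0.8524.
Max component reliability = 0.8300.
Difference = 0.8524 − 0.8300 = 0.022.

0.022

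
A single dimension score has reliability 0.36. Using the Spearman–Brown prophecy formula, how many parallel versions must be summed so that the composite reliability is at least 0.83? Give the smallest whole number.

9

k ≥ ρ*(1−ρ₁)/(ρ₁(1−ρ*)) = 0.83·0.64 / (0.36·0.17) = 8.680.
Smallest integer k = 9.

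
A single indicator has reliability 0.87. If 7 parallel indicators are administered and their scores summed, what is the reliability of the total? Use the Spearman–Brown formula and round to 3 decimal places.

ρ_k = kρ / (1 + (k−1)ρ) = 7·0.87 / (1 + 6·0.87) = 6.090 / 6.220 = 0.979.

0.979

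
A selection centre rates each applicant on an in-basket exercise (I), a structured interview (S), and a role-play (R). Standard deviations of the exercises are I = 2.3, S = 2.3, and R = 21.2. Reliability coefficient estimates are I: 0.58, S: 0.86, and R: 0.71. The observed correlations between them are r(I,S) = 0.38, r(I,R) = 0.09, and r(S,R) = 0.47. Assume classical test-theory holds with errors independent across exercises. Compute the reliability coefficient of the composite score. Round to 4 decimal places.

0.7430

Var(I+S+R) = 2.3² + 2.3² + 21.2² + 2·[2.3·2.3·0.38 + 2.3·21.2·0.09 + 2.3·21.2·0.47] = 460.02 + 58.6316 = 518.652.
Because errors are independent across components, Cov(Tᵢ,Tⱼ) = Cov(Xᵢ,Xⱼ); the off-diagonal part of the true-score variance is the same as above.
True-score variance = [2.3²·0.58 + 2.3²·0.86 + 21.2²·0.71] + 58.6316 = 326.72 + 58.6316 = 385.352.
Reliability = 385.352 / 518.652 = 0.7430.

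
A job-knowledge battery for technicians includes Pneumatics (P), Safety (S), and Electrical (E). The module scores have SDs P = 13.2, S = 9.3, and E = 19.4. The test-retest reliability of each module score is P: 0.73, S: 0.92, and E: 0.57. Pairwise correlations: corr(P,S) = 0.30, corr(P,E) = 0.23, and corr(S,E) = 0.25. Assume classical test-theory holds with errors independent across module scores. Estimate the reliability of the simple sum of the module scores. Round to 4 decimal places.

Var(P+S+E) = 13.2² + 9.3² + 19.4² + 2·[13.2·9.3·0.30 + 13.2·19.4·0.23 + 9.3·19.4·0.25] = 637.09 + 281.663 = 918.753.
Because errors are independent across components, Cov(Tᵢ,Tⱼ) = Cov(Xᵢ,Xⱼ); the off-diagonal part of the true-score variance is the same as above.
True-score variance = [13.2²·0.73 + 9.3²·0.92 + 19.4²·0.57] + 281.663 = 421.291 + 281.663 = 702.954.
Reliability = 702.954 / 918.753 = 0.7651.

0.7651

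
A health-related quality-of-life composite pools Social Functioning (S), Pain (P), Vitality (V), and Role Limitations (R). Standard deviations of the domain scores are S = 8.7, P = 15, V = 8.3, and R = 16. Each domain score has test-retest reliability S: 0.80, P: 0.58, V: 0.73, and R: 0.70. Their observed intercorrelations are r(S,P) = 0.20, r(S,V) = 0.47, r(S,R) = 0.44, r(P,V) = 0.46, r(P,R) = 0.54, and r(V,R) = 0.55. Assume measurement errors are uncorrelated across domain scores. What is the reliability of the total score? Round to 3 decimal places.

Var(S+P+V+R) = 8.7² + 15² + 8.3² + 16² + 2·[8.7·15·0.20 + 8.7·8.3·0.47 + 8.7·16·0.44 + 15·8.3·0.46 + 15·16·0.54 + 8.3·16·0.55] = 625.58 + 762.393 = 1387.97.
Because errors are independent across components, Cov(Tᵢ,Tⱼ) = Cov(Xᵢ,Xⱼ); the off-diagonal part of the true-score variance is the same as above.
True-score variance = [8.7²·0.80 + 15²·0.58 + 8.3²·0.73 + 16²·0.70] + 762.393 = 420.542 + 762.393 = 1182.94.
Reliability = 1182.94 / 1387.97 = 0.852.

0.852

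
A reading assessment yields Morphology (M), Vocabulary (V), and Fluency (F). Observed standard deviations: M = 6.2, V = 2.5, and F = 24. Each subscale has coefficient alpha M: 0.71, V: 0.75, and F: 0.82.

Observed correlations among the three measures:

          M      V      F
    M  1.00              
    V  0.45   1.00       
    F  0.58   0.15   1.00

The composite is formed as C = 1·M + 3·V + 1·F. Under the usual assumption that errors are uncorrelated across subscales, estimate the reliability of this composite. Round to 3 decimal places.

0.863

Var(C) = 6.2² + 3²·2.5² + 24² + 2·[3·6.2·2.5·0.45 + 6.2·24·0.58 + 3·2.5·24·0.15] = 670.69 + 268.458 = 939.148.
Because errors are independent across components, Cov(Tᵢ,Tⱼ) = Cov(Xᵢ,Xⱼ); the off-diagonal part of the true-score variance is the same as above.
True-score variance = [6.2²·0.71 + 3²·2.5²·0.75 + 24²·0.82] + 268.458 = 541.8 + 268.458 = 810.258.
Reliability = 810.258 / 939.148 = 0.863.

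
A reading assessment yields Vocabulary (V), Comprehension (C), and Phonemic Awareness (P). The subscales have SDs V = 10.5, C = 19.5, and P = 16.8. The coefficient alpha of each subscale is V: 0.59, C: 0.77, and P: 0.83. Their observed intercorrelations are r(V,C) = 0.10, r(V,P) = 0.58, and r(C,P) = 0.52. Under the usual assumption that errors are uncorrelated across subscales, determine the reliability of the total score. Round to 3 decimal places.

Var(V+C+P) = 10.5² + 19.5² + 16.8² + 2·[10.5·19.5·0.10 + 10.5·16.8·0.58 + 19.5·16.8·0.52] = 772.74 + 586.278 = 1359.02.
With uncorrelated errors the cross-covariances are all true-score covariance, so they carry over unchanged; only the diagonal terms shrink to ρᵢσᵢ².
True-score variance = [10.5²·0.59 + 19.5²·0.77 + 16.8²·0.83] + 586.278 = 592.099 + 586.278 = 1178.38.
Reliability = 1178.38 / 1359.02 = 0.867.

0.867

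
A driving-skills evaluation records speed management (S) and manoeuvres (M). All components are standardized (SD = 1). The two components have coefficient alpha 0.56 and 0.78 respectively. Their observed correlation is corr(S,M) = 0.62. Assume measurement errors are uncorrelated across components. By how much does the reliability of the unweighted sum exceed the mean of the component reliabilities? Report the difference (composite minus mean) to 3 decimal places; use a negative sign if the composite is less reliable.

Var(sum) = 2 + 1.24 = 3.24; true-score variance = 1.34 + 1.24 = 2.58; composite reliability = 0.7963.
Mean component reliability = 0.6700.
Difference = 0.7963 − 0.6700 = 0.126.

0.126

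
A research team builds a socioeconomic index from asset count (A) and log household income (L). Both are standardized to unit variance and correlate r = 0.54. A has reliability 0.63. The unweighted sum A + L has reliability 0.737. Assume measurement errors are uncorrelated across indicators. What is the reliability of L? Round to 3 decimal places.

0.560

Var(A+L) = 2 + 2·0.54 = 3.080.
True-score variance = ρ_A + ρ_L + 2·0.54, so 0.737 = (0.63 + ρ_L + 1.08) / 3.080.
ρ_L = 0.737·3.080 − 0.63 − 1.08 = 0.560.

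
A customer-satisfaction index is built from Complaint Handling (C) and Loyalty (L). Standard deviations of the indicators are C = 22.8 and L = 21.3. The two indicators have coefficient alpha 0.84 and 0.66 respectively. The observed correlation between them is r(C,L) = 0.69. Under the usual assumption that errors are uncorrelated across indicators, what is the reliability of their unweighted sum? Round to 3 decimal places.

Var(C+L) = 22.8² + 21.3² + 2·[22.8·21.3·0.69] = 973.53 + 670.183 = 1643.71.
Under uncorrelated errors the observed covariances equal the true-score covariances, so only the own-variance terms attenuate.
True-score variance = [22.8²·0.84 + 21.3²·0.66] + 670.183 = 736.101 + 670.183 = 1406.28.
Reliability = 1406.28 / 1643.71 = 0.856.

0.856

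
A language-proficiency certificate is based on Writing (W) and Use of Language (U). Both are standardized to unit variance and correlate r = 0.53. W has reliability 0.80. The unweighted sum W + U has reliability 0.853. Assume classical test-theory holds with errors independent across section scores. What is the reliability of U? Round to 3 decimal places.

0.750

Var(W+U) = 2 + 2·0.53 = 3.060.
True-score variance = ρ_W + ρ_U + 2·0.53, so 0.853 = (0.80 + ρ_U + 1.06) / 3.060.
ρ_U = 0.853·3.060 − 0.80 − 1.06 = 0.750.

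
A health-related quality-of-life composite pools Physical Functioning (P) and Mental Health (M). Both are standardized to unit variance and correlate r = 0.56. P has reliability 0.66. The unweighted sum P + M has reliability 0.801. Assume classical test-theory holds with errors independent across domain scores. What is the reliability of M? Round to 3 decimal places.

0.719

Var(P+M) = 2 + 2·0.56 = 3.120.
True-score variance = ρ_P + ρ_M + 2·0.56, so 0.801 = (0.66 + ρ_M + 1.12) / 3.120.
ρ_M = 0.801·3.120 − 0.66 − 1.12 = 0.719.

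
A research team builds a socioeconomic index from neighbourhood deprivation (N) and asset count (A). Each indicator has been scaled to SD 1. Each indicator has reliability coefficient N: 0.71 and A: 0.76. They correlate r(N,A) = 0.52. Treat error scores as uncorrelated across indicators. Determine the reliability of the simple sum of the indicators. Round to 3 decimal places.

Var(N+A) = 2 + 2·[0.52] = 2 + 1.04 = 3.04.
Because errors are independent across components, Cov(Tᵢ,Tⱼ) = Cov(Xᵢ,Xⱼ); the off-diagonal part of the true-score variance is the same as above.
True-score variance = [0.71 + 0.76] + 1.04 = 1.47 + 1.04 = 2.51.
Reliability = 2.51 / 3.04 = 0.826.

0.826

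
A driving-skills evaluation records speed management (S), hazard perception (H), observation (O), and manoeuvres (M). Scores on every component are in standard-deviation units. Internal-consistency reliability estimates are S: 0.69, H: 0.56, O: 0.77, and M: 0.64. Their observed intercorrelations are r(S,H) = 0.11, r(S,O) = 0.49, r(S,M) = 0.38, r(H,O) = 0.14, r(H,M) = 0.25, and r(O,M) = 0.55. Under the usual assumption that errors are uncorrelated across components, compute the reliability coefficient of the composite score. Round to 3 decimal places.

0.829

Var(S+H+O+M) = 4 + 2·[0.11 + 0.49 + 0.38 + 0.14 + 0.25 + 0.55] = 4 + 3.84 = 7.84.
With uncorrelated errors the cross-covariances are all true-score covariance, so they carry over unchanged; only the diagonal terms shrink to ρᵢσᵢ².
True-score variance = [0.69 + 0.56 + 0.77 + 0.64] + 3.84 = 2.66 + 3.84 = 6.5.
Reliability = 6.5 / 7.84 = 0.829.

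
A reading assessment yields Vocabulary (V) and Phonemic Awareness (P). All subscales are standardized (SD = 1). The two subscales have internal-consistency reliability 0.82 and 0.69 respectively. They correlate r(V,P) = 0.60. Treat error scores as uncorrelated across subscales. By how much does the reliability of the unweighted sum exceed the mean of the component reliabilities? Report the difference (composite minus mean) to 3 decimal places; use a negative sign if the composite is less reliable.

Var(sum) = 2 + 1.2 = 3.2; true-score variance = 1.51 + 1.2 = 2.71; composite reliability = 0.8469.
Mean component reliability = 0.7550.
Difference = 0.8469 − 0.7550 = 0.092.

0.092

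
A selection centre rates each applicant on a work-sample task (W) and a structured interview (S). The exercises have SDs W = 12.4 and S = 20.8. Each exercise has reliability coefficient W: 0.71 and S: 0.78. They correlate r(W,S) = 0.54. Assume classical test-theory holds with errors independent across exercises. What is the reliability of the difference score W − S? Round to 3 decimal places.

0.546

Var(W−S) = 12.4² + 20.8² − 2·12.4·20.8·0.54 = 586.4 − 278.554 = 307.846.
With uncorrelated errors the cross-covariances are all true-score covariance, so they carry over unchanged; only the diagonal terms shrink to ρᵢσᵢ².
True-score variance = [12.4²·0.71 + 20.8²·0.78] − 278.554 = 446.629 − 278.554 = 168.075.
Reliability = 168.075 / 307.846 = 0.546.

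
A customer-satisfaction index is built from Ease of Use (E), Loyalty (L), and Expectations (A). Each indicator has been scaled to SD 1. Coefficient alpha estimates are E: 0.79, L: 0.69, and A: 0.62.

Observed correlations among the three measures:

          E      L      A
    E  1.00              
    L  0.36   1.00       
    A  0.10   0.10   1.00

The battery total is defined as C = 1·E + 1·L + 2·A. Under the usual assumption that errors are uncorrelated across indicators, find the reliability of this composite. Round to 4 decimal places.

0.7287

Var(C) = 1 + 1 + 2² + 2·[0.36 + 2·0.10 + 2·0.10] = 6 + 1.52 = 7.52.
Under uncorrelated errors the observed covariances equal the true-score covariances, so only the own-variance terms attenuate.
True-score variance = [0.79 + 0.69 + 2²·0.62] + 1.52 = 3.96 + 1.52 = 5.48.
Reliability = 5.48 / 7.52 = 0.7287.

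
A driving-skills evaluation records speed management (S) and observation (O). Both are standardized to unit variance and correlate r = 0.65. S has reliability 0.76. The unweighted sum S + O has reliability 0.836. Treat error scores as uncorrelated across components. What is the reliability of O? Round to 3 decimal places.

Var(S+O) = 2 + 2·0.65 = 3.300.
True-score variance = ρ_S + ρ_O + 2·0.65, so 0.836 = (0.76 + ρ_O + 1.30) / 3.300.
ρ_O = 0.836·3.300 − 0.76 − 1.30 = 0.699.

0.699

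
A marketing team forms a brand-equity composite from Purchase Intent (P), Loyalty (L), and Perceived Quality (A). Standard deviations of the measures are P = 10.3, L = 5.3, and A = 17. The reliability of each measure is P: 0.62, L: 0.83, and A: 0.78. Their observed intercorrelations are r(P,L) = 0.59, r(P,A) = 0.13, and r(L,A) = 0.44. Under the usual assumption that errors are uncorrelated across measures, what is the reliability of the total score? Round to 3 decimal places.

0.823

Var(P+L+A) = 10.3² + 5.3² + 17² + 2·[10.3·5.3·0.59 + 10.3·17·0.13 + 5.3·17·0.44] = 423.18 + 189.23 = 612.41.
Under uncorrelated errors the observed covariances equal the true-score covariances, so only the own-variance terms attenuate.
True-score variance = [10.3²·0.62 + 5.3²·0.83 + 17²·0.78] + 189.23 = 314.511 + 189.23 = 503.741.
Reliability = 503.741 / 612.41 = 0.823.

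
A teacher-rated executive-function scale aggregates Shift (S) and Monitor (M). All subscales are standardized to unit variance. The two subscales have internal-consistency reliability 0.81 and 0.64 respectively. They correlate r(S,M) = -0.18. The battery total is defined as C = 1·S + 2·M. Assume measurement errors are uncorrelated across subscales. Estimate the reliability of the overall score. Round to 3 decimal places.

0.619

Var(C) = 1 + 2² + 2·[2·(-0.18)] = 5 − 0.72 = 4.28.
Under uncorrelated errors the observed covariances equal the true-score covariances, so only the own-variance terms attenuate.
True-score variance = [0.81 + 2²·0.64] − 0.72 = 3.37 − 0.72 = 2.65.
Reliability = 2.65 / 4.28 = 0.619.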